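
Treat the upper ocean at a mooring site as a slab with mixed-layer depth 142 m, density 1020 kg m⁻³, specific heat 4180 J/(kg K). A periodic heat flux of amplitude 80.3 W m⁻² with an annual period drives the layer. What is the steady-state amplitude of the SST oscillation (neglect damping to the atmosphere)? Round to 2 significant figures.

0.67 K

Areal heat capacity C = ρ c_p D = 1020 × 4180 × 142 = 6.05×10^8 J m⁻² K⁻¹.
Angular frequency ω = 2π / T = 2π / 3.15×10^7 s = 1.99×10^-7 s⁻¹.
Cω = 6.05×10^8 × 1.99×10^-7 = 121 W/(m²·K).
Amplitude A = F₀ / (Cω) = 80.3 / 121 = 0.666 K.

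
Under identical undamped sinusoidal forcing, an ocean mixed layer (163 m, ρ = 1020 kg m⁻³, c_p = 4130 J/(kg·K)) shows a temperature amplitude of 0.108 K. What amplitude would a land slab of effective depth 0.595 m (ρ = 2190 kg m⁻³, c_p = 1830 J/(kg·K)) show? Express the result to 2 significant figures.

31 K

C_ocean = 6.87×10^8 J/(m²·K); C_land = 2.38×10^6 J/(m²·K).
A ∝ 1/C ⇒ A_land = A_ocean × C_ocean/C_land = 0.108 × 288 = 31.1 K.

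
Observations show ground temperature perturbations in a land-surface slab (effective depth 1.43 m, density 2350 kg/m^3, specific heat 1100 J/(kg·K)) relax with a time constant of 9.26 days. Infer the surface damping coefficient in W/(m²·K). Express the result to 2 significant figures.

4.6

Areal heat capacity C = ρ c_p D = 2350 × 1100 × 1.43 = 3.70×10^6 J/(m²·K).
τ = 9.26 days = 8.00×10^5 s.
λ = C / τ = 3.70×10^6 / 8.00×10^5 = 4.62 W/(m²·K).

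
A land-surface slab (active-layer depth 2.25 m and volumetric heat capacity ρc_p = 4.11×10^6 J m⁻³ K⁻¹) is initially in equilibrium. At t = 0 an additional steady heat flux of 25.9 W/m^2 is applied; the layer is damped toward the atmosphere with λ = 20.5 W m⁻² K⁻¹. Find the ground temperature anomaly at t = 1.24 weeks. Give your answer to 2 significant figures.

Areal heat capacity C = ρc_p × D = 4.11×10^6 × 2.25 = 9.25×10^6 J/(m^2 K).
τ = C / λ = 9.25×10^6 / 20.5 = 4.51×10^5 s.
Equilibrium anomaly ΔT_eq = F / λ = 25.9 / 20.5 = 1.26 K.
t = 1.24 weeks = 7.50×10^5 s, so t/τ = 1.66.
ΔT(t) = ΔT_eq (1 − e^(−t/τ)) = 1.26 × (1 − e^−1.66) = 1.02 K.

1.0 K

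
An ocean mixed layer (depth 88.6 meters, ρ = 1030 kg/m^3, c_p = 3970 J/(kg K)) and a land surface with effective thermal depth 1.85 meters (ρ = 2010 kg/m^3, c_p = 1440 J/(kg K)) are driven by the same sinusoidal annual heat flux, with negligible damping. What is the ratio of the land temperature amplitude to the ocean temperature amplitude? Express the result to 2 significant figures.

C_ocean = 1030 × 3970 × 88.6 = 3.62×10^8 J/(m²·K).
C_land = 2010 × 1440 × 1.85 = 5.35×10^6 J/(m²·K).
Undamped amplitude ∝ 1/C, so A_land/A_ocean = C_ocean/C_land = 67.7.

68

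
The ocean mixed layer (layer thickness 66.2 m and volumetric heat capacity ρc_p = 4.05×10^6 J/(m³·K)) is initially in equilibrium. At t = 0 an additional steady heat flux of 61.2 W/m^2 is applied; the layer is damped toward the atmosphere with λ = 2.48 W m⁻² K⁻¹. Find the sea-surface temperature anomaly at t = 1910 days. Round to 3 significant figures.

Areal heat capacity C = ρc_p × D = 4.05×10^6 × 66.2 = 2.68×10^8 J/(m^2 K).
τ = C / λ = 2.68×10^8 / 2.48 = 1.08×10^8 s.
Equilibrium anomaly ΔT_eq = F / λ = 61.2 / 2.48 = 24.7 K.
t = 1910 days = 1.65×10^8 s, so t/τ = 1.53.
ΔT(t) = ΔT_eq (1 − e^(−t/τ)) = 24.7 × (1 − e^−1.53) = 19.3 K.

19.3 K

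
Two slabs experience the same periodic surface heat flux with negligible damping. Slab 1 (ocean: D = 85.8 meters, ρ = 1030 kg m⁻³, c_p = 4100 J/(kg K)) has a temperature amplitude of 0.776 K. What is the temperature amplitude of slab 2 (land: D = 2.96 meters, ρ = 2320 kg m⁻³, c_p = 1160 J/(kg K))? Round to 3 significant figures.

35.3 K

C_ocean = 3.62×10^8 J/(m²·K); C_land = 7.97×10^6 J/(m²·K).
A ∝ 1/C ⇒ A_land = A_ocean × C_ocean/C_land = 0.776 × 45.5 = 35.3 K.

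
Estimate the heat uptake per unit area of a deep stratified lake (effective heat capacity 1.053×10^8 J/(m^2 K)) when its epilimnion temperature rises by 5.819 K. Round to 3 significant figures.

Areal heat capacity C = 1.053×10^8 J/(m^2 K) (given).
ΔQ = C ΔT = 1.05×10^8 × 5.819 = 6.13×10^8 J/m².

6.13×10^8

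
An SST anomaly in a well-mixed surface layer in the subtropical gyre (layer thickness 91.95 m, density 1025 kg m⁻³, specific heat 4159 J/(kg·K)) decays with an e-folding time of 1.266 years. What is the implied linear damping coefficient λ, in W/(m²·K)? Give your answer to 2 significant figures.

9.8

Areal heat capacity C = ρ c_p D = 1025 × 4159 × 91.95 = 3.92×10^8 J/(m^2 K).
τ = 1.266 years = 4.00×10^7 s.
λ = C / τ = 3.92×10^8 / 4.00×10^7 = 9.81 W/(m²·K).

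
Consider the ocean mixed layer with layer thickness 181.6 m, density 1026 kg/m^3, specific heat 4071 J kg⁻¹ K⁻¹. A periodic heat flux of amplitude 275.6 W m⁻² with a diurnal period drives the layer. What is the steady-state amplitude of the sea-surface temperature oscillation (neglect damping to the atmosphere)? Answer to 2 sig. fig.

0.0050 K

Areal heat capacity C = ρ c_p D = 1026 × 4071 × 181.6 = 7.59×10^8 J/(m²·K).
Angular frequency ω = 2π / T = 2π / 86400 s = 7.27×10^-5 s⁻¹.
Cω = 7.59×10^8 × 7.27×10^-5 = 55200 W/(m²·K).
Amplitude A = F₀ / (Cω) = 275.6 / 55200 = 0.00500 K.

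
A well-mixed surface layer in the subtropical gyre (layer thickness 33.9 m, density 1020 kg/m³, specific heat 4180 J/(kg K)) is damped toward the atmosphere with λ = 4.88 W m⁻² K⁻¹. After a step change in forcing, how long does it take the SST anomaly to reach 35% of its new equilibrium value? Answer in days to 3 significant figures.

Areal heat capacity C = ρ c_p D = 1020 × 4180 × 33.9 = 1.45×10^8 J m⁻² K⁻¹.
τ = C / λ = 1.45×10^8 / 4.88 = 2.96×10^7 s.
Fraction reached: 1 − e^(−t/τ) = 0.35 ⇒ t = −τ ln(1 − 0.35) = τ × 0.431.
t = 1.28×10^7 s = 148 days.

148 days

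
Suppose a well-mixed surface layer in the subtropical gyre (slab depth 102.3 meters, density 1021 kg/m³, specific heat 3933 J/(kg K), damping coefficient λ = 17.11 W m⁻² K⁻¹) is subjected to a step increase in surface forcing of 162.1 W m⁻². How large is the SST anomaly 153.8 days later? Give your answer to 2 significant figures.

Areal heat capacity C = ρ c_p D = 1021 × 3933 × 102.3 = 4.11×10^8 J/(m²·K).
τ = C / λ = 4.11×10^8 / 17.11 = 2.40×10^7 s.
Equilibrium anomaly ΔT_eq = F / λ = 162.1 / 17.11 = 9.47 K.
t = 153.8 days = 1.33×10^7 s, so t/τ = 0.553.
ΔT(t) = ΔT_eq (1 − e^(−t/τ)) = 9.47 × (1 − e^−0.553) = 4.03 K.

4.0 K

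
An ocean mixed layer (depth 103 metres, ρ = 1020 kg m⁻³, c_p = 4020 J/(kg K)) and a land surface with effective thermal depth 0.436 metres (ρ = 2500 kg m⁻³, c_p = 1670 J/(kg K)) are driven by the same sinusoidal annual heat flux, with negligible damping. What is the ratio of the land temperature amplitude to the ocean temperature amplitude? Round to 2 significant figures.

C_ocean = 1020 × 4020 × 103 = 4.22×10^8 J/(m²·K).
C_land = 2500 × 1670 × 0.436 = 1.82×10^6 J/(m²·K).
Undamped amplitude ∝ 1/C, so A_land/A_ocean = C_ocean/C_land = 232.

230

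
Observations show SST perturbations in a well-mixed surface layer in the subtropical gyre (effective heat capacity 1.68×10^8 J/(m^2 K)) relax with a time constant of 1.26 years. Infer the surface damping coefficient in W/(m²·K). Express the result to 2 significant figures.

4.2

Areal heat capacity C = 1.68×10^8 J/(m^2 K) (given).
τ = 1.26 years = 3.98×10^7 s.
λ = C / τ = 1.68×10^8 / 3.98×10^7 = 4.23 W/(m²·K).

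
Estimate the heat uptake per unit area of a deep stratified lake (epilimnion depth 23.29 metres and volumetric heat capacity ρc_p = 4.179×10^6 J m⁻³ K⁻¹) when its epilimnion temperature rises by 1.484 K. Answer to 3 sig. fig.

Areal heat capacity C = ρc_p × D = 4.179×10^6 × 23.29 = 9.73×10^7 J m⁻² K⁻¹.
ΔQ = C ΔT = 9.73×10^7 × 1.484 = 1.44×10^8 J/m².

1.44×10^8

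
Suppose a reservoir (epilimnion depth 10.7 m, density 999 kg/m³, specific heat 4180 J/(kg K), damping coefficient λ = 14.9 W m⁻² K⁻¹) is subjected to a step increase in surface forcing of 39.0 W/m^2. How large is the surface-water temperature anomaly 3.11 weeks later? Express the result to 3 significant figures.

Areal heat capacity C = ρ c_p D = 999 × 4180 × 10.7 = 4.47×10^7 J/(m²·K).
τ = C / λ = 4.47×10^7 / 14.9 = 3.00×10^6 s.
Equilibrium anomaly ΔT_eq = F / λ = 39.0 / 14.9 = 2.62 K.
t = 3.11 weeks = 1.88×10^6 s, so t/τ = 0.627.
ΔT(t) = ΔT_eq (1 − e^(−t/τ)) = 2.62 × (1 − e^−0.627) = 1.22 K.

1.22 K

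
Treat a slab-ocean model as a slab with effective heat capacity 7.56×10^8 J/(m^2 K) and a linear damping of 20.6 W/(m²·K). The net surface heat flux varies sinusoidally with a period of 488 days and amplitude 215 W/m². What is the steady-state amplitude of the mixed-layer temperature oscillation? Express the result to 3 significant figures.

Areal heat capacity C = 7.56×10^8 J/(m^2 K) (given).
Angular frequency ω = 2π / T = 2π / 4.22×10^7 s = 1.49×10^-7 s⁻¹.
√((Cω)² + λ²) = √((113)² + 20.6²) = 115 W/(m²·K).
Amplitude A = F₀ / √((Cω)²+λ²) = 215 / 115 = 1.88 K.

1.88 K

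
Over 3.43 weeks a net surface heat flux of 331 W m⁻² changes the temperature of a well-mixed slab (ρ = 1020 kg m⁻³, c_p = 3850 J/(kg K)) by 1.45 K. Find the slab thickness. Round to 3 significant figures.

121 m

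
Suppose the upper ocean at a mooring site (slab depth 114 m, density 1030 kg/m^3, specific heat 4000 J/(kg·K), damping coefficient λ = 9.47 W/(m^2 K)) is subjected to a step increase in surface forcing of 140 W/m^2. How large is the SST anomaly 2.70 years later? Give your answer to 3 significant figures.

12.1 K

Areal heat capacity C = ρ c_p D = 1030 × 4000 × 114 = 4.70×10^8 J/(m^2 K).
τ = C / λ = 4.70×10^8 / 9.47 = 4.96×10^7 s.
Equilibrium anomaly ΔT_eq = F / λ = 140 / 9.47 = 14.8 K.
t = 2.70 years = 8.52×10^7 s, so t/τ = 1.72.
ΔT(t) = ΔT_eq (1 − e^(−t/τ)) = 14.8 × (1 − e^−1.72) = 12.1 K.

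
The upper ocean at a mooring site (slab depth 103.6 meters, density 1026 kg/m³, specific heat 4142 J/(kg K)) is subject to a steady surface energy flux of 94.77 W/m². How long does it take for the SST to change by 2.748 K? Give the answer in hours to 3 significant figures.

3550 hours

Areal heat capacity C = ρ c_p D = 1026 × 4142 × 103.6 = 4.40×10^8 J/(m^2 K).
Time required: Δt = C ΔT / F = 4.40×10^8 × 2.748 / 94.77 = 1.28×10^7 s.
In hours: 1.28×10^7 s / (3600 s/hour) = 3550 hours.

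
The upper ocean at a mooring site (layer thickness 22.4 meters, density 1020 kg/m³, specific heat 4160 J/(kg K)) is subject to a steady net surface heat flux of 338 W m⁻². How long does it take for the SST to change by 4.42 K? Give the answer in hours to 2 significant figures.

350 hours

Areal heat capacity C = ρ c_p D = 1020 × 4160 × 22.4 = 9.50×10^7 J/(m^2 K).
Time required: Δt = C ΔT / F = 9.50×10^7 × 4.42 / 338 = 1.24×10^6 s.
In hours: 1.24×10^6 s / (3600 s/hour) = 345 hours.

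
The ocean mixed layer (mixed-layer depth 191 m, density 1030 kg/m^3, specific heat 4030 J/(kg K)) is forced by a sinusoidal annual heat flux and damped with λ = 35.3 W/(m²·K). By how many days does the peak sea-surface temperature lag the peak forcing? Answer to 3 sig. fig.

78.5 days

Areal heat capacity C = ρ c_p D = 1030 × 4030 × 191 = 7.93×10^8 J/(m^2 K).
ω = 2π / 3.15×10^7 s = 1.99×10^-7 s⁻¹.
Phase lag φ = arctan(Cω/λ) = arctan(158/35.3) = 1.35 rad.
Time lag = φ / ω = 1.35 / 1.99×10^-7 = 6.78×10^6 s = 78.5 days.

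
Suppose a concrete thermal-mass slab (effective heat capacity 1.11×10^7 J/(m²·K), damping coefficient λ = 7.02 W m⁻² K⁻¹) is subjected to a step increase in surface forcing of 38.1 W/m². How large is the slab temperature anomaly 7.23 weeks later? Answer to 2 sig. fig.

Areal heat capacity C = 1.11×10^7 J/(m²·K) (given).
τ = C / λ = 1.11×10^7 / 7.02 = 1.58×10^6 s.
Equilibrium anomaly ΔT_eq = F / λ = 38.1 / 7.02 = 5.43 K.
t = 7.23 weeks = 4.37×10^6 s, so t/τ = 2.77.
ΔT(t) = ΔT_eq (1 − e^(−t/τ)) = 5.43 × (1 − e^−2.77) = 5.09 K.

5.1 K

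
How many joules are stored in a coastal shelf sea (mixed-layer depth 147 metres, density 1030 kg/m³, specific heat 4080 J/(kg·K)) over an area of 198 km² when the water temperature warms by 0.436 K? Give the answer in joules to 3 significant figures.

5.33×10^16 J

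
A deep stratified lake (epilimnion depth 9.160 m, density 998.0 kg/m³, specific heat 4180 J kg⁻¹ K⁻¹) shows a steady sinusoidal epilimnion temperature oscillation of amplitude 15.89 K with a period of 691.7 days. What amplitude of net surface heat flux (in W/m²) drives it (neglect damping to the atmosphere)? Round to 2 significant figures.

Areal heat capacity C = ρ c_p D = 998.0 × 4180 × 9.160 = 3.82×10^7 J/(m^2 K).
ω = 2π / 5.98×10^7 s = 1.05×10^-7 s⁻¹.
Cω = 3.82×10^7 × 1.05×10^-7 = 4.02 W/(m²·K).
F₀ = A × Cω = 15.89 × 4.02 = 63.8 W/m².

64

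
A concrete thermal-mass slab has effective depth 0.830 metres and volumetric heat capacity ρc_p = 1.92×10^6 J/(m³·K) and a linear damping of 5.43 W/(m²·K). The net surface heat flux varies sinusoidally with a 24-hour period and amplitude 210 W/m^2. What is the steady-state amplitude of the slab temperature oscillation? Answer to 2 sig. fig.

1.8 K

Areal heat capacity C = ρc_p × D = 1.92×10^6 × 0.830 = 1.59×10^6 J m⁻² K⁻¹.
Angular frequency ω = 2π / T = 2π / 86400 s = 7.27×10^-5 s⁻¹.
√((Cω)² + λ²) = √((116)² + 5.43²) = 116 W/(m²·K).
Amplitude A = F₀ / √((Cω)²+λ²) = 210 / 116 = 1.81 K.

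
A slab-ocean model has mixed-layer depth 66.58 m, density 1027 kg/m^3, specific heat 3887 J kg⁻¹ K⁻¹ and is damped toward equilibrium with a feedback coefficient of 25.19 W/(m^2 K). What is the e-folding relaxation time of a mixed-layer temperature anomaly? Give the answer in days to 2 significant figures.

Areal heat capacity C = ρ c_p D = 1027 × 3887 × 66.58 = 2.66×10^8 J/(m^2 K).
Relaxation time τ = C / λ = 2.66×10^8 / 25.19 = 1.06×10^7 s.
In days: 1.06×10^7 s / (86400 s/day) = 122 days.

120 days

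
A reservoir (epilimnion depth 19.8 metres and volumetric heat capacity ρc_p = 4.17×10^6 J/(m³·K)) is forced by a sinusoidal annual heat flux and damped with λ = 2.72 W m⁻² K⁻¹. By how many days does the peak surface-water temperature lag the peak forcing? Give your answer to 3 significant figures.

81.7 days

Areal heat capacity C = ρc_p × D = 4.17×10^6 × 19.8 = 8.26×10^7 J/(m²·K).
ω = 2π / 3.15×10^7 s = 1.99×10^-7 s⁻¹.
Phase lag φ = arctan(Cω/λ) = arctan(16.5/2.72) = 1.41 rad.
Time lag = φ / ω = 1.41 / 1.99×10^-7 = 7.06×10^6 s = 81.7 days.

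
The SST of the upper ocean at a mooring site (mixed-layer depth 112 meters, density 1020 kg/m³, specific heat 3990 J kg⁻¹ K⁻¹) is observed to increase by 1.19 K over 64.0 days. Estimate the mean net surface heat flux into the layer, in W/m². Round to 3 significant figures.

98.1

Areal heat capacity C = ρ c_p D = 1020 × 3990 × 112 = 4.56×10^8 J/(m²·K).
Required heat per unit area: Q = C ΔT = 4.56×10^8 × 1.19 = 5.42×10^8 J/m².
Flux F = Q / Δt = 5.42×10^8 / 5.53×10^6 s = 98.1 W/m².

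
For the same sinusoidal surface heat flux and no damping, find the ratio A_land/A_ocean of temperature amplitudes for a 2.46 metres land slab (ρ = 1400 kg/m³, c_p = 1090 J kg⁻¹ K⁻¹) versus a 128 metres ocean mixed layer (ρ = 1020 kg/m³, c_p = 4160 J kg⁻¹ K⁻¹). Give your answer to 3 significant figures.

C_ocean = 1020 × 4160 × 128 = 5.43×10^8 J/(m²·K).
C_land = 1400 × 1090 × 2.46 = 3.75×10^6 J/(m²·K).
Undamped amplitude ∝ 1/C, so A_land/A_ocean = C_ocean/C_land = 145.

145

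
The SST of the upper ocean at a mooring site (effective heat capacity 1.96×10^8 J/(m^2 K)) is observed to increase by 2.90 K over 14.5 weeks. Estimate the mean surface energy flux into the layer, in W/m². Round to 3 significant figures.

64.8

Areal heat capacity C = 1.96×10^8 J/(m^2 K) (given).
Required heat per unit area: Q = C ΔT = 1.96×10^8 × 2.90 = 5.68×10^8 J/m².
Flux F = Q / Δt = 5.68×10^8 / 8.77×10^6 s = 64.8 W/m².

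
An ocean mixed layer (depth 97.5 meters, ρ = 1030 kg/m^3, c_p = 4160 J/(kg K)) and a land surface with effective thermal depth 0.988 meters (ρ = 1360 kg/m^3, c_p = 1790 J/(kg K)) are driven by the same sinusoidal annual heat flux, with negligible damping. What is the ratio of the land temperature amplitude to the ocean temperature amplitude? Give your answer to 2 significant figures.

170

C_ocean = 1030 × 4160 × 97.5 = 4.18×10^8 J/(m²·K).
C_land = 1360 × 1790 × 0.988 = 2.41×10^6 J/(m²·K).
Undamped amplitude ∝ 1/C, so A_land/A_ocean = C_ocean/C_land = 174.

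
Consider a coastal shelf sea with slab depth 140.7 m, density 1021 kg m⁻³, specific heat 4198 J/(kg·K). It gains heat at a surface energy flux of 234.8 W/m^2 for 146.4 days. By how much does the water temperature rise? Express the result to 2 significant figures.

Areal heat capacity C = ρ c_p D = 1021 × 4198 × 140.7 = 6.03×10^8 J m⁻² K⁻¹.
Net heat input Q = F Δt = 234.8 × (146.4 days × 86400 s/day) = 2.97×10^9 J/m².
ΔT = Q / C = 2.97×10^9 / 6.03×10^8 = 4.92 K.

4.9 K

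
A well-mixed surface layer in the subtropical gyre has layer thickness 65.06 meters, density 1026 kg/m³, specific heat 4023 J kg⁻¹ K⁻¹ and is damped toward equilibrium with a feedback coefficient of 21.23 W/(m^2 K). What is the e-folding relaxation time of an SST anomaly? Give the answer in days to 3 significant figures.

146 days

Areal heat capacity C = ρ c_p D = 1026 × 4023 × 65.06 = 2.69×10^8 J m⁻² K⁻¹.
Relaxation time τ = C / λ = 2.69×10^8 / 21.23 = 1.26×10^7 s.
In days: 1.26×10^7 s / (86400 s/day) = 146 days.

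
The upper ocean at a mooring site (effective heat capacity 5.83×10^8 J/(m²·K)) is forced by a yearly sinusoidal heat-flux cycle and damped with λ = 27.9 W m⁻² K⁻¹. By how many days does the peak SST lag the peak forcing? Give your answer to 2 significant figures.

78 days

Areal heat capacity C = 5.83×10^8 J/(m²·K) (given).
ω = 2π / 3.15×10^7 s = 1.99×10^-7 s⁻¹.
Phase lag φ = arctan(Cω/λ) = arctan(116/27.9) = 1.34 rad.
Time lag = φ / ω = 1.34 / 1.99×10^-7 = 6.70×10^6 s = 77.6 days.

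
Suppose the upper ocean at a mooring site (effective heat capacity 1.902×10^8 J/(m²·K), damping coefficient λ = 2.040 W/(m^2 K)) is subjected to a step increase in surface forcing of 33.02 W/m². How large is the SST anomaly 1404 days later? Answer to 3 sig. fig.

Areal heat capacity C = 1.902×10^8 J/(m²·K) (given).
τ = C / λ = 1.90×10^8 / 2.040 = 9.32×10^7 s.
Equilibrium anomaly ΔT_eq = F / λ = 33.02 / 2.040 = 16.2 K.
t = 1404 days = 1.21×10^8 s, so t/τ = 1.30.
ΔT(t) = ΔT_eq (1 − e^(−t/τ)) = 16.2 × (1 − e^−1.30) = 11.8 K.

11.8 K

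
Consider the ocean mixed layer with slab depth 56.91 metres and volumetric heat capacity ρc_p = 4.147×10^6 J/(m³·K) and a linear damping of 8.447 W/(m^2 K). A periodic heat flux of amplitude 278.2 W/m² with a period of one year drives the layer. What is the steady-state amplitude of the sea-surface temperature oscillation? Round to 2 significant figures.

5.8 K

Areal heat capacity C = ρc_p × D = 4.147×10^6 × 56.91 = 2.36×10^8 J m⁻² K⁻¹.
Angular frequency ω = 2π / T = 2π / 3.15×10^7 s = 1.99×10^-7 s⁻¹.
√((Cω)² + λ²) = √((47.0)² + 8.447²) = 47.8 W/(m²·K).
Amplitude A = F₀ / √((Cω)²+λ²) = 278.2 / 47.8 = 5.82 K.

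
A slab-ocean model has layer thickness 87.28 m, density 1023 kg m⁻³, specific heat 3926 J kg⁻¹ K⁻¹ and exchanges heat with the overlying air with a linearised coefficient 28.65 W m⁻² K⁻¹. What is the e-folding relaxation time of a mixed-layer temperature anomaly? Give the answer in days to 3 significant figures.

142 days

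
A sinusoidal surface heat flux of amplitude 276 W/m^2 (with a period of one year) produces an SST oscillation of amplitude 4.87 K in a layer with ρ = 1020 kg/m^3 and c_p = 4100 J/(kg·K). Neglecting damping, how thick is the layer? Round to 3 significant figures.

ω = 2π / 3.15×10^7 s = 1.99×10^-7 s⁻¹.
Required C = F₀ / (A ω) = 276 / (4.87 × 1.99×10^-7) = 2.84×10^8 J/(m²·K).
D = C / (ρ c_p) = 2.84×10^8 / (1020 × 4100) = 68.0 m.

68.0 m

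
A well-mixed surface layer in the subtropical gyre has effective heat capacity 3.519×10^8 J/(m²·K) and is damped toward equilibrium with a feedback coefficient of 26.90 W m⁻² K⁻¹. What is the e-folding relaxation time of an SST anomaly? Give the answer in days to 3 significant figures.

151 days

Areal heat capacity C = 3.519×10^8 J/(m²·K) (given).
Relaxation time τ = C / λ = 3.52×10^8 / 26.90 = 1.31×10^7 s.
In days: 1.31×10^7 s / (86400 s/day) = 151 days.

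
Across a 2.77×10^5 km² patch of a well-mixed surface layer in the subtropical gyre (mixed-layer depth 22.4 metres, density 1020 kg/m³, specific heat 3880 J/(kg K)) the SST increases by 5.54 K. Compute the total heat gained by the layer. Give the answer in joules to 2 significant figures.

1.4×10^20 J

Areal heat capacity C = ρ c_p D = 1020 × 3880 × 22.4 = 8.87×10^7 J/(m^2 K).
Heat per unit area: q = C ΔT = 8.87×10^7 × 5.54 = 4.91×10^8 J/m².
Total heat: Q = q × A = 4.91×10^8 × (2.77×10^5 × 10⁶ m²) = 1.36×10^20 J.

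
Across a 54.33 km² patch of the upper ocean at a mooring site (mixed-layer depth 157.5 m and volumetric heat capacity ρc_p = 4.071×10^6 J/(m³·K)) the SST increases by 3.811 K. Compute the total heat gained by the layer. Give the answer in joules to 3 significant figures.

Areal heat capacity C = ρc_p × D = 4.071×10^6 × 157.5 = 6.41×10^8 J m⁻² K⁻¹.
Heat per unit area: q = C ΔT = 6.41×10^8 × 3.811 = 2.44×10^9 J/m².
Total heat: Q = q × A = 2.44×10^9 × (54.33 × 10⁶ m²) = 1.33×10^17 J.

1.33×10^17 J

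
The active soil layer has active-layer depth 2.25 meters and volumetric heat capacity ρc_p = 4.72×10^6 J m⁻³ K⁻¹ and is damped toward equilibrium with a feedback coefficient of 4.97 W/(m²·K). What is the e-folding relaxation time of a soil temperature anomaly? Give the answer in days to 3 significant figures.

Areal heat capacity C = ρc_p × D = 4.72×10^6 × 2.25 = 1.06×10^7 J/(m^2 K).
Relaxation time τ = C / λ = 1.06×10^7 / 4.97 = 2.14×10^6 s.
In days: 2.14×10^6 s / (86400 s/day) = 24.7 days.

24.7 days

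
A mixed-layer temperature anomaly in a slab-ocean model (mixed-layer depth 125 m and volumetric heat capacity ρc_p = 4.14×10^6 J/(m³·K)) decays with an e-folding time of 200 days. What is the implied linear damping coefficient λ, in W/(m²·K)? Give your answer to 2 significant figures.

Areal heat capacity C = ρc_p × D = 4.14×10^6 × 125 = 5.18×10^8 J/(m^2 K).
τ = 200 days = 1.73×10^7 s.
λ = C / τ = 5.18×10^8 / 1.73×10^7 = 29.9 W/(m²·K).

30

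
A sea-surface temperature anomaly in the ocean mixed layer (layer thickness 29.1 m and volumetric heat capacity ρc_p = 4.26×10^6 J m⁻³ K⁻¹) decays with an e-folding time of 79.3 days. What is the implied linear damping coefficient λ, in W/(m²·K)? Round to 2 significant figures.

18

Areal heat capacity C = ρc_p × D = 4.26×10^6 × 29.1 = 1.24×10^8 J/(m²·K).
τ = 79.3 days = 6.85×10^6 s.
λ = C / τ = 1.24×10^8 / 6.85×10^6 = 18.1 W/(m²·K).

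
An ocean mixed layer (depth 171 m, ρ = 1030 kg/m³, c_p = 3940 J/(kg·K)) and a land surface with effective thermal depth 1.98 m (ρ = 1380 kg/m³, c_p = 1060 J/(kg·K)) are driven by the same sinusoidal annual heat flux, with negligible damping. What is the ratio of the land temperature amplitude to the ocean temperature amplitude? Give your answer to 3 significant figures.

240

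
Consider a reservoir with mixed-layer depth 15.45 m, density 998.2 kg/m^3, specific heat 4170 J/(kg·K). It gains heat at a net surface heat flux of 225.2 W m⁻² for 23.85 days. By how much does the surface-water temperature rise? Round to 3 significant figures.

Areal heat capacity C = ρ c_p D = 998.2 × 4170 × 15.45 = 6.43×10^7 J m⁻² K⁻¹.
Net heat input Q = F Δt = 225.2 × (23.85 days × 86400 s/day) = 4.64×10^8 J/m².
ΔT = Q / C = 4.64×10^8 / 6.43×10^7 = 7.22 K.

7.22 K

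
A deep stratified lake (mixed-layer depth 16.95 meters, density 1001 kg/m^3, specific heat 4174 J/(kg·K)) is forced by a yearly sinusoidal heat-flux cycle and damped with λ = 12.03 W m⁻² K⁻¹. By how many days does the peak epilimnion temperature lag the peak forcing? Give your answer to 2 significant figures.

50 days

Areal heat capacity C = ρ c_p D = 1001 × 4174 × 16.95 = 7.08×10^7 J m⁻² K⁻¹.
ω = 2π / 3.15×10^7 s = 1.99×10^-7 s⁻¹.
Phase lag φ = arctan(Cω/λ) = arctan(14.1/12.03) = 0.865 rad.
Time lag = φ / ω = 0.865 / 1.99×10^-7 = 4.34×10^6 s = 50.2 days.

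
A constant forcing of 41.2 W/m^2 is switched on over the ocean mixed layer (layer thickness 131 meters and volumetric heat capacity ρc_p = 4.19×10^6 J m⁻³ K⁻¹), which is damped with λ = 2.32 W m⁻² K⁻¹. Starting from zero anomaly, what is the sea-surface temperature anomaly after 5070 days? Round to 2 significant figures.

Areal heat capacity C = ρc_p × D = 4.19×10^6 × 131 = 5.49×10^8 J/(m²·K).
τ = C / λ = 5.49×10^8 / 2.32 = 2.37×10^8 s.
Equilibrium anomaly ΔT_eq = F / λ = 41.2 / 2.32 = 17.8 K.
t = 5070 days = 4.38×10^8 s, so t/τ = 1.85.
ΔT(t) = ΔT_eq (1 − e^(−t/τ)) = 17.8 × (1 − e^−1.85) = 15.0 K.

15 K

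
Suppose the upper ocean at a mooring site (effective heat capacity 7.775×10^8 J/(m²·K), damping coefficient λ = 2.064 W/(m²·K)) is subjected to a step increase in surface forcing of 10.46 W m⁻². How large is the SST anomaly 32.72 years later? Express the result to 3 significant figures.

4.74 K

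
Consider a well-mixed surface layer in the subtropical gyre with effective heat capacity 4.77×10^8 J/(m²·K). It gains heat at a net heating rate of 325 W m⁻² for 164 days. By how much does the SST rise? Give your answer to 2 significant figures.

9.7 K

Areal heat capacity C = 4.77×10^8 J/(m²·K) (given).
Net heat input Q = F Δt = 325 × (164 days × 86400 s/day) = 4.61×10^9 J/m².
ΔT = Q / C = 4.61×10^9 / 4.77×10^8 = 9.65 K.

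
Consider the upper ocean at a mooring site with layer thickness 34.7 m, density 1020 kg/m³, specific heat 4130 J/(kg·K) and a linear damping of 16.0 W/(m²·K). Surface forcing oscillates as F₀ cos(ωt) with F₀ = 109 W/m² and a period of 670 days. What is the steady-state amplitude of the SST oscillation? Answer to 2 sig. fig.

Areal heat capacity C = ρ c_p D = 1020 × 4130 × 34.7 = 1.46×10^8 J/(m²·K).
Angular frequency ω = 2π / T = 2π / 5.79×10^7 s = 1.09×10^-7 s⁻¹.
√((Cω)² + λ²) = √((15.9)² + 16.0²) = 22.5 W/(m²·K).
Amplitude A = F₀ / √((Cω)²+λ²) = 109 / 22.5 = 4.84 K.

4.8 K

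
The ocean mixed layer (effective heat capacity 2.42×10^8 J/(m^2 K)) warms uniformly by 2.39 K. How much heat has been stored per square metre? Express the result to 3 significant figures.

Areal heat capacity C = 2.42×10^8 J/(m^2 K) (given).
ΔQ = C ΔT = 2.42×10^8 × 2.39 = 5.78×10^8 J/m².

5.78×10^8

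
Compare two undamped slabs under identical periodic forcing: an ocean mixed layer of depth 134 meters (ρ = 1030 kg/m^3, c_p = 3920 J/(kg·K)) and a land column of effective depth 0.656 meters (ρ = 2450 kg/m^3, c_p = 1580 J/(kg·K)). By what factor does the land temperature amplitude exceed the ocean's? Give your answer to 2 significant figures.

C_ocean = 1030 × 3920 × 134 = 5.41×10^8 J/(m²·K).
C_land = 2450 × 1580 × 0.656 = 2.54×10^6 J/(m²·K).
Undamped amplitude ∝ 1/C, so A_land/A_ocean = C_ocean/C_land = 213.

210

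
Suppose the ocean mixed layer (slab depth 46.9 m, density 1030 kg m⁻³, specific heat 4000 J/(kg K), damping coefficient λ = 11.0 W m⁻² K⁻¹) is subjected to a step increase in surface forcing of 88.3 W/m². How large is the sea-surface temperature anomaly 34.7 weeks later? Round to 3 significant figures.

5.60 K

Areal heat capacity C = ρ c_p D = 1030 × 4000 × 46.9 = 1.93×10^8 J/(m²·K).
τ = C / λ = 1.93×10^8 / 11.0 = 1.76×10^7 s.
Equilibrium anomaly ΔT_eq = F / λ = 88.3 / 11.0 = 8.03 K.
t = 34.7 weeks = 2.10×10^7 s, so t/τ = 1.19.
ΔT(t) = ΔT_eq (1 − e^(−t/τ)) = 8.03 × (1 − e^−1.19) = 5.60 K.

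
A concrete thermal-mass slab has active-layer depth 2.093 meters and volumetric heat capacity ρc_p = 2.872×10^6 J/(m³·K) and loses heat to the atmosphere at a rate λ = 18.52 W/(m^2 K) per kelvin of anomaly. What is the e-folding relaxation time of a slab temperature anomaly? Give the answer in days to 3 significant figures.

3.76 days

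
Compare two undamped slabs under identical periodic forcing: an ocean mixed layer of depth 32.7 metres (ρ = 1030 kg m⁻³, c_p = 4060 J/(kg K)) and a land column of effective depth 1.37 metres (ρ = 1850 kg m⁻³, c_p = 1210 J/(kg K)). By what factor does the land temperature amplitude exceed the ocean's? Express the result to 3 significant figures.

44.6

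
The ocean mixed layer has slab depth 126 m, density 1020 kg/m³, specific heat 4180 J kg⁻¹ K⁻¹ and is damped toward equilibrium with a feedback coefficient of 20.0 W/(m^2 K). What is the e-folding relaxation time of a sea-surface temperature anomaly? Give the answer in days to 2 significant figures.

310 days

Areal heat capacity C = ρ c_p D = 1020 × 4180 × 126 = 5.37×10^8 J m⁻² K⁻¹.
Relaxation time τ = C / λ = 5.37×10^8 / 20.0 = 2.69×10^7 s.
In days: 2.69×10^7 s / (86400 s/day) = 311 days.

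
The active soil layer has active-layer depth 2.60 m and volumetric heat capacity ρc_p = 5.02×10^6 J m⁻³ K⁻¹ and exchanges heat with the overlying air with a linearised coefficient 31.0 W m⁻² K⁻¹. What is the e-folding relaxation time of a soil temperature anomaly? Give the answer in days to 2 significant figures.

Areal heat capacity C = ρc_p × D = 5.02×10^6 × 2.60 = 1.31×10^7 J/(m²·K).
Relaxation time τ = C / λ = 1.31×10^7 / 31.0 = 4.21×10^5 s.
In days: 4.21×10^5 s / (86400 s/day) = 4.87 days.

4.9 days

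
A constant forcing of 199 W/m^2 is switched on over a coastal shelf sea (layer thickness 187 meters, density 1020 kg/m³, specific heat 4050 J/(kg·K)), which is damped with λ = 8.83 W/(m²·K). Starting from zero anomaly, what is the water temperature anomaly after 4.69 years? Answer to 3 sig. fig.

Areal heat capacity C = ρ c_p D = 1020 × 4050 × 187 = 7.72×10^8 J m⁻² K⁻¹.
τ = C / λ = 7.72×10^8 / 8.83 = 8.75×10^7 s.
Equilibrium anomaly ΔT_eq = F / λ = 199 / 8.83 = 22.5 K.
t = 4.69 years = 1.48×10^8 s, so t/τ = 1.69.
ΔT(t) = ΔT_eq (1 − e^(−t/τ)) = 22.5 × (1 − e^−1.69) = 18.4 K.

18.4 K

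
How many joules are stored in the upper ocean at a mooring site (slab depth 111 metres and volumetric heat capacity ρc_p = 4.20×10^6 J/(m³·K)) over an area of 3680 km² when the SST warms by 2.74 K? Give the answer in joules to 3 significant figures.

4.70×10^18 J

Areal heat capacity C = ρc_p × D = 4.20×10^6 × 111 = 4.66×10^8 J/(m²·K).
Heat per unit area: q = C ΔT = 4.66×10^8 × 2.74 = 1.28×10^9 J/m².
Total heat: Q = q × A = 1.28×10^9 × (3680 × 10⁶ m²) = 4.70×10^18 J.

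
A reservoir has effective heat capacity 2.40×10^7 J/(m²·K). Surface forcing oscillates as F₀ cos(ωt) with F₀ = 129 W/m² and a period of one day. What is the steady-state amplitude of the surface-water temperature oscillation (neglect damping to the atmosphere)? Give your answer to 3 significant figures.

Areal heat capacity C = 2.40×10^7 J/(m²·K) (given).
Angular frequency ω = 2π / T = 2π / 86400 s = 7.27×10^-5 s⁻¹.
Cω = 2.40×10^7 × 7.27×10^-5 = 1750 W/(m²·K).
Amplitude A = F₀ / (Cω) = 129 / 1750 = 0.0739 K.

0.0739 K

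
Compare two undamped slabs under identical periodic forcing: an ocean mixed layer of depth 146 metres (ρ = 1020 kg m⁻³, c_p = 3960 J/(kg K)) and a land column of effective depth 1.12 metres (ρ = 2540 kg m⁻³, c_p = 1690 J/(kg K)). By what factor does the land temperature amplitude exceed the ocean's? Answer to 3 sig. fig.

C_ocean = 1020 × 3960 × 146 = 5.90×10^8 J/(m²·K).
C_land = 2540 × 1690 × 1.12 = 4.81×10^6 J/(m²·K).
Undamped amplitude ∝ 1/C, so A_land/A_ocean = C_ocean/C_land = 123.

123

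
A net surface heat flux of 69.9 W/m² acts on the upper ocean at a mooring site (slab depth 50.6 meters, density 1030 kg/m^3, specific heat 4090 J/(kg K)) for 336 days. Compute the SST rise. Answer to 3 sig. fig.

Areal heat capacity C = ρ c_p D = 1030 × 4090 × 50.6 = 2.13×10^8 J/(m^2 K).
Net heat input Q = F Δt = 69.9 × (336 days × 86400 s/day) = 2.03×10^9 J/m².
ΔT = Q / C = 2.03×10^9 / 2.13×10^8 = 9.52 K.

9.52 K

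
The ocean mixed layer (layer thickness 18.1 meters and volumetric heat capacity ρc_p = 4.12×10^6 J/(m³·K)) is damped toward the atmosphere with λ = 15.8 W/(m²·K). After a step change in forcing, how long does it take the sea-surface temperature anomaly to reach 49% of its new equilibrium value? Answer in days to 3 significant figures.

Areal heat capacity C = ρc_p × D = 4.12×10^6 × 18.1 = 7.46×10^7 J/(m^2 K).
τ = C / λ = 7.46×10^7 / 15.8 = 4.72×10^6 s.
Fraction reached: 1 − e^(−t/τ) = 0.49 ⇒ t = −τ ln(1 − 0.49) = τ × 0.673.
t = 3.18×10^6 s = 36.8 days.

36.8 days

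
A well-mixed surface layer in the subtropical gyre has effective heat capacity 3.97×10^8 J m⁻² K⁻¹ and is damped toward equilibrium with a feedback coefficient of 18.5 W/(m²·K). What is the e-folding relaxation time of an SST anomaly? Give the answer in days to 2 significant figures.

Areal heat capacity C = 3.97×10^8 J m⁻² K⁻¹ (given).
Relaxation time τ = C / λ = 3.97×10^8 / 18.5 = 2.15×10^7 s.
In days: 2.15×10^7 s / (86400 s/day) = 248 days.

250 days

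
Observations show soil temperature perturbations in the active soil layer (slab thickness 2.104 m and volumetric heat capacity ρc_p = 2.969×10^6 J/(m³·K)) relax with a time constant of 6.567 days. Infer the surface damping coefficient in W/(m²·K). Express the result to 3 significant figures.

11.0

Areal heat capacity C = ρc_p × D = 2.969×10^6 × 2.104 = 6.25×10^6 J/(m²·K).
τ = 6.567 days = 5.67×10^5 s.
λ = C / τ = 6.25×10^6 / 5.67×10^5 = 11.0 W/(m²·K).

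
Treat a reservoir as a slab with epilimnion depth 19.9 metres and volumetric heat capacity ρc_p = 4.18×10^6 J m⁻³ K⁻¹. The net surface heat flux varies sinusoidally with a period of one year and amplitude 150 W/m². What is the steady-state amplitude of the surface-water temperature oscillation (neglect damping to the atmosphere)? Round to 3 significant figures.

Areal heat capacity C = ρc_p × D = 4.18×10^6 × 19.9 = 8.32×10^7 J/(m²·K).
Angular frequency ω = 2π / T = 2π / 3.15×10^7 s = 1.99×10^-7 s⁻¹.
Cω = 8.32×10^7 × 1.99×10^-7 = 16.6 W/(m²·K).
Amplitude A = F₀ / (Cω) = 150 / 16.6 = 9.05 K.

9.05 K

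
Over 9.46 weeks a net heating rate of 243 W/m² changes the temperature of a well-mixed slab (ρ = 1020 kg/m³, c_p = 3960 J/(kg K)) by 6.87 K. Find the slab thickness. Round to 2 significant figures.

Heat input Q = F Δt = 243 × 5.72×10^6 s = 1.39×10^9 J/m².
Required areal heat capacity C = Q / ΔT = 2.02×10^8 J/(m²·K).
Depth D = C / (ρ c_p) = 2.02×10^8 / (1020 × 3960) = 50.1 m.

50 m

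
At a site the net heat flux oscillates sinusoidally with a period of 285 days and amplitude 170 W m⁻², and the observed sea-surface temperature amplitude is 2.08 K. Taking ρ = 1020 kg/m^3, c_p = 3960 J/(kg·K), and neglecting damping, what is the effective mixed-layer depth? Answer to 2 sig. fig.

79 m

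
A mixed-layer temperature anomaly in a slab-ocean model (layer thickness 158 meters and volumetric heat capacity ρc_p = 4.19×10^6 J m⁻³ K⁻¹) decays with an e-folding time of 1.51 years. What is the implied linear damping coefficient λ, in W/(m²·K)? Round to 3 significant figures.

13.9

Areal heat capacity C = ρc_p × D = 4.19×10^6 × 158 = 6.62×10^8 J/(m²·K).
τ = 1.51 years = 4.77×10^7 s.
λ = C / τ = 6.62×10^8 / 4.77×10^7 = 13.9 W/(m²·K).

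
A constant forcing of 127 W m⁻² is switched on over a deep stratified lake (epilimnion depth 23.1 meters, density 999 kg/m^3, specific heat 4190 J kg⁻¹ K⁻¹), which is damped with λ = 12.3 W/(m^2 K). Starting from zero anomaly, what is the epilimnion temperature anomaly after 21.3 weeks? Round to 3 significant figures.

8.32 K

Areal heat capacity C = ρ c_p D = 999 × 4190 × 23.1 = 9.67×10^7 J/(m^2 K).
τ = C / λ = 9.67×10^7 / 12.3 = 7.86×10^6 s.
Equilibrium anomaly ΔT_eq = F / λ = 127 / 12.3 = 10.3 K.
t = 21.3 weeks = 1.29×10^7 s, so t/τ = 1.64.
ΔT(t) = ΔT_eq (1 − e^(−t/τ)) = 10.3 × (1 − e^−1.64) = 8.32 K.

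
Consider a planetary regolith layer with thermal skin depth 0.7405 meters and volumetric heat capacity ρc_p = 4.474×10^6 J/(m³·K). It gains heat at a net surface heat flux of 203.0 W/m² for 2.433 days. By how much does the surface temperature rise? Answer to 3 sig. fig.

12.9 K

Areal heat capacity C = ρc_p × D = 4.474×10^6 × 0.7405 = 3.31×10^6 J/(m²·K).
Net heat input Q = F Δt = 203.0 × (2.433 days × 86400 s/day) = 4.27×10^7 J/m².
ΔT = Q / C = 4.27×10^7 / 3.31×10^6 = 12.9 K.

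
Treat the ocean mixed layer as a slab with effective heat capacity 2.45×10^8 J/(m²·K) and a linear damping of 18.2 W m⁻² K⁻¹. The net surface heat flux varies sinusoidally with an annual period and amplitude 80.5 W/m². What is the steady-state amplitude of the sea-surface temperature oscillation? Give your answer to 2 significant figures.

Areal heat capacity C = 2.45×10^8 J/(m²·K) (given).
Angular frequency ω = 2π / T = 2π / 3.15×10^7 s = 1.99×10^-7 s⁻¹.
√((Cω)² + λ²) = √((48.8)² + 18.2²) = 52.1 W/(m²·K).
Amplitude A = F₀ / √((Cω)²+λ²) = 80.5 / 52.1 = 1.55 K.

1.5 K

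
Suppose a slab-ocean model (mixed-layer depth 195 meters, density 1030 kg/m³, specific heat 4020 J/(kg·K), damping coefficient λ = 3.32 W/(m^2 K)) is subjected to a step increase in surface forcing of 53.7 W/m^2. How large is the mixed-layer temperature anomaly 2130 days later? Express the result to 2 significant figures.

8.6 K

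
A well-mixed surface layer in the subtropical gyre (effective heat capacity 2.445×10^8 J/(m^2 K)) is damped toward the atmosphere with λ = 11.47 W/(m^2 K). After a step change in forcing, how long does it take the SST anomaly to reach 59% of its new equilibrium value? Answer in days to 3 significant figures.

220 days

Areal heat capacity C = 2.445×10^8 J/(m^2 K) (given).
τ = C / λ = 2.44×10^8 / 11.47 = 2.13×10^7 s.
Fraction reached: 1 − e^(−t/τ) = 0.59 ⇒ t = −τ ln(1 − 0.59) = τ × 0.892.
t = 1.90×10^7 s = 220 days.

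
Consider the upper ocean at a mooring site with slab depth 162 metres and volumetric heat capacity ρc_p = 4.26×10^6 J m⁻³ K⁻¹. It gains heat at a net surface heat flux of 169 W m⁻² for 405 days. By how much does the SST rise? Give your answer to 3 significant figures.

8.57 K

Areal heat capacity C = ρc_p × D = 4.26×10^6 × 162 = 6.90×10^8 J/(m²·K).
Net heat input Q = F Δt = 169 × (405 days × 86400 s/day) = 5.91×10^9 J/m².
ΔT = Q / C = 5.91×10^9 / 6.90×10^8 = 8.57 K.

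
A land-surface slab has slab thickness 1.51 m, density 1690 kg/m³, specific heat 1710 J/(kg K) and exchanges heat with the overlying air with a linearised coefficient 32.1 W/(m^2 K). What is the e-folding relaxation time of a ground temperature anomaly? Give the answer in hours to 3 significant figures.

37.8 hours

Areal heat capacity C = ρ c_p D = 1690 × 1710 × 1.51 = 4.36×10^6 J m⁻² K⁻¹.
Relaxation time τ = C / λ = 4.36×10^6 / 32.1 = 1.36×10^5 s.
In hours: 1.36×10^5 s / (3600 s/hour) = 37.8 hours.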